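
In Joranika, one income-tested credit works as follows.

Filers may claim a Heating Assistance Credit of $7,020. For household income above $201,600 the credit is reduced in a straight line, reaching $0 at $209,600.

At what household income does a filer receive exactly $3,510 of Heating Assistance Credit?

$3,510 is 3,510/7,020 of the full $7,020, so 3,510/7,020 of the $8,000 range has been used: income = $201,600 + $8,000 × 3,510/7,020 = $205,600.

$205,600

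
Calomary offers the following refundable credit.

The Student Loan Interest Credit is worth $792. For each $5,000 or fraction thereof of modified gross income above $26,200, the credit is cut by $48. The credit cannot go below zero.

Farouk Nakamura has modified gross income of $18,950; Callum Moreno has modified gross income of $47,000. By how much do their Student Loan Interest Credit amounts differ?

Farouk ($18,950): Student Loan Interest Credit: $18,950 is at or below the $26,200 threshold, so the full $792 applies.
Callum ($47,000): Student Loan Interest Credit: income exceeds $26,200 by $20,800, which is 5 full-or-partial $5,000 increments; reduction = 5 × $48 = $240, leaving $552.
Difference: |$792 − $552| = $240.

$240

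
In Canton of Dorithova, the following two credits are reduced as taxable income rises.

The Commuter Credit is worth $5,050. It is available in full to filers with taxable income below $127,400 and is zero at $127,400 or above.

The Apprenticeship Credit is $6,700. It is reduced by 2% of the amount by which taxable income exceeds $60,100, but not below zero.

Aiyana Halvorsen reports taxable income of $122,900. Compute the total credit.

Commuter Credit: $122,900 is below the $127,400 cutoff, so the full $5,050 applies.
Apprenticeship Credit: 2% of the $62,800 excess over $60,100 is $1,256; credit = $6,700 − $1,256 = $5,444.
Total: $5,050 + $5,444 = $10,494.

$10,494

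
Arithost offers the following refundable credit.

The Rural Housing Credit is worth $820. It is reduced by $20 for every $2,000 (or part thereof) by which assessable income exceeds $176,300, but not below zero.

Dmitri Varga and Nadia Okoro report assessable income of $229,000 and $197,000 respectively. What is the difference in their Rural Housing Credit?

$320

Dmitri ($229,000): Rural Housing Credit: income exceeds $176,300 by $52,700, which is 27 full-or-partial $2,000 increments; reduction = 27 × $20 = $540, leaving $280.
Nadia ($197,000): Rural Housing Credit: income exceeds $176,300 by $20,700, which is 11 full-or-partial $2,000 increments; reduction = 11 × $20 = $220, leaving $600.
Difference: |$280 − $600| = $320.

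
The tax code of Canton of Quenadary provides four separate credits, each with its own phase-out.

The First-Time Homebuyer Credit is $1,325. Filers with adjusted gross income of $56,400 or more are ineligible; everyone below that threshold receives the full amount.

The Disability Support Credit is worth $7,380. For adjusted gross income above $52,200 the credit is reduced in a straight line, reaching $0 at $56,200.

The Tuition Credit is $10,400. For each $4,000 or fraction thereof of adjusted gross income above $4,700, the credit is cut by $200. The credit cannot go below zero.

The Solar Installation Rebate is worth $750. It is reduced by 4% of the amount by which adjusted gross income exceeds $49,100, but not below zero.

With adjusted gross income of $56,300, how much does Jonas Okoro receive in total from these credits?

$9,587

First-Time Homebuyer Credit: $56,300 is below the $56,400 cutoff, so the full $1,325 applies.
Disability Support Credit: $56,300 is at or above $56,200, so the credit is $0.
Tuition Credit: income exceeds $4,700 by $51,600, which is 13 full-or-partial $4,000 increments; reduction = 13 × $200 = $2,600, leaving $7,800.
Solar Installation Rebate: 4% of the $7,200 excess over $49,100 is $288; credit = $750 − $288 = $462.
Total: $1,325 + $0 + $7,800 + $462 = $9,587.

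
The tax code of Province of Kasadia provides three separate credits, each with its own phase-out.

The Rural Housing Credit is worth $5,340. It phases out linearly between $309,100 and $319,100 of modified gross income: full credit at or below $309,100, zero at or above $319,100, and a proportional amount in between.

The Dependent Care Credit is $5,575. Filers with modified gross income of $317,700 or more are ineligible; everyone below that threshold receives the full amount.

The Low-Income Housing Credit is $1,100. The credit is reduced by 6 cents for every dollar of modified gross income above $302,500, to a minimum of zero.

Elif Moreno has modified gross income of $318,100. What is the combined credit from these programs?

$698

Rural Housing Credit: $318,100 is $9,000 into a $10,000 phase-out range, leaving 1,000/10,000 of the credit: $5,340 × 1,000/10,000 = $534.
Dependent Care Credit: $318,100 meets or exceeds the $317,700 cutoff, so the credit is $0.
Low-Income Housing Credit: 6% of the $15,600 excess over $302,500 is $936; credit = $1,100 − $936 = $164.
Total: $534 + $0 + $164 = $698.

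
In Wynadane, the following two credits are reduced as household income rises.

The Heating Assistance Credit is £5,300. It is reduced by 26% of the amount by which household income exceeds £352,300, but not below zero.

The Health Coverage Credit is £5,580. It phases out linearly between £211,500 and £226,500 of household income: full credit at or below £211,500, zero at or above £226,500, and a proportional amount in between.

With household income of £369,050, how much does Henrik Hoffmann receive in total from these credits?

Heating Assistance Credit: 26% of the £16,750 excess over £352,300 is £4,355; credit = £5,300 − £4,355 = £945.
Health Coverage Credit: £369,050 is at or above £226,500, so the credit is £0.
Total: £945 + £0 = £945.

£945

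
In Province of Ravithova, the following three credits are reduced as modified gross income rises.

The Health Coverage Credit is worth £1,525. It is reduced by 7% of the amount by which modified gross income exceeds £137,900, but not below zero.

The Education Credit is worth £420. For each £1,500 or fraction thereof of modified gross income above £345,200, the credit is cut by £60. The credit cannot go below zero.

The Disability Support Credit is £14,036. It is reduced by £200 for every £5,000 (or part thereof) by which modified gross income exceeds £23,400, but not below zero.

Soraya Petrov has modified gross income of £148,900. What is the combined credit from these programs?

£10,011

Health Coverage Credit: 7% of the £11,000 excess over £137,900 is £770; credit = £1,525 − £770 = £755.
Education Credit: £148,900 is at or below the £345,200 threshold, so the full £420 applies.
Disability Support Credit: income exceeds £23,400 by £125,500, which is 26 full-or-partial £5,000 increments; reduction = 26 × £200 = £5,200, leaving £8,836.
Total: £755 + £420 + £8,836 = £10,011.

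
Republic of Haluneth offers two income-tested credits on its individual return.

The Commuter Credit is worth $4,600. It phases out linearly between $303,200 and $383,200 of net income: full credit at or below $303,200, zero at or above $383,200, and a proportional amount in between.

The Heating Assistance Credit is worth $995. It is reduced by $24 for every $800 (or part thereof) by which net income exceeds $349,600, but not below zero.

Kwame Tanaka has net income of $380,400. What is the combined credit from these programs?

$220

Commuter Credit: $380,400 is $77,200 into a $80,000 phase-out range, leaving 2,800/80,000 of the credit: $4,600 × 2,800/80,000 = $161.
Heating Assistance Credit: income exceeds $349,600 by $30,800, which is 39 full-or-partial $800 increments; reduction = 39 × $24 = $936, leaving $59.
Total: $161 + $59 = $220.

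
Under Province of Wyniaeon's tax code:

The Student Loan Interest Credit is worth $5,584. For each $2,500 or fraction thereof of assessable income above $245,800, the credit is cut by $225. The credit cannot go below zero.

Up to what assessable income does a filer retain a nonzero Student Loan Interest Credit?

$305,800

After 24 increments the reduction is 24 × $225 = $5,400, leaving $184; one more increment wipes it out. Increment 24 ends at excess 24 × $2,500 = $60,000, so the highest qualifying income is $245,800 + $60,000 = $305,800.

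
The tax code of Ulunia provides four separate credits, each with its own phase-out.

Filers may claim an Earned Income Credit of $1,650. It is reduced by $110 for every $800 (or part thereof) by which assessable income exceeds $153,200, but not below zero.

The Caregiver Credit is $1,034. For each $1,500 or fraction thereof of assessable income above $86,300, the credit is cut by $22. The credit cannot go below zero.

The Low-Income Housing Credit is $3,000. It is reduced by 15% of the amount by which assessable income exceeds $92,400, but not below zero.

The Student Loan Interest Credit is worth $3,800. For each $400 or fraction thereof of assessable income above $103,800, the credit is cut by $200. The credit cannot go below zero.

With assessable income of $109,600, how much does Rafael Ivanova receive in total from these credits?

$3,552

Earned Income Credit: $109,600 is at or below the $153,200 threshold, so the full $1,650 applies.
Caregiver Credit: income exceeds $86,300 by $23,300, which is 16 full-or-partial $1,500 increments; reduction = 16 × $22 = $352, leaving $682.
Low-Income Housing Credit: 15% of the $17,200 excess over $92,400 is $2,580; credit = $3,000 − $2,580 = $420.
Student Loan Interest Credit: income exceeds $103,800 by $5,800, which is 15 full-or-partial $400 increments; reduction = 15 × $200 = $3,000, leaving $800.
Total: $1,650 + $682 + $420 + $800 = $3,552.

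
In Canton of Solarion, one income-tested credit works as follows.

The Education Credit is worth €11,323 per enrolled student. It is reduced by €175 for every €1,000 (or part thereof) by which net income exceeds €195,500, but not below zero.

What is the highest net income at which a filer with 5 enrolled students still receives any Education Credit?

Full credit = 5 × €11,323 = €56,615.
After 323 increments the reduction is 323 × €175 = €56,525, leaving €90; one more increment wipes it out. Increment 323 ends at excess 323 × €1,000 = €323,000, so the highest qualifying income is €195,500 + €323,000 = €518,500.

€518,500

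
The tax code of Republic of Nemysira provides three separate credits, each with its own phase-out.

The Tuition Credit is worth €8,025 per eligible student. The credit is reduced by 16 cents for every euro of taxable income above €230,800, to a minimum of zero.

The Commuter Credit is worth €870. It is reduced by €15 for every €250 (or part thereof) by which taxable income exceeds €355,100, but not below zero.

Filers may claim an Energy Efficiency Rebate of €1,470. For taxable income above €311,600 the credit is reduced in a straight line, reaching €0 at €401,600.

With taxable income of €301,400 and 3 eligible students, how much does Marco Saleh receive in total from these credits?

€15,119

Tuition Credit: base = 3 × €8,025 = €24,075. 16% of the €70,600 excess over €230,800 is €11,296; credit = €24,075 − €11,296 = €12,779.
Commuter Credit: €301,400 is at or below the €355,100 threshold, so the full €870 applies.
Energy Efficiency Rebate: €301,400 is at or below the €311,600 threshold, so the full €1,470 applies.
Total: €12,779 + €870 + €1,470 = €15,119.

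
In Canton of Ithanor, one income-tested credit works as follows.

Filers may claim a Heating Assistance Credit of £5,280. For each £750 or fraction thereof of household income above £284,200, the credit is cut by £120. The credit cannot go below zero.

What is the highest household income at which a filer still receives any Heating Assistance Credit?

After 43 increments the reduction is 43 × £120 = £5,160, leaving £120; one more increment wipes it out. Increment 43 ends at excess 43 × £750 = £32,250, so the highest qualifying income is £284,200 + £32,250 = £316,450.

£316,450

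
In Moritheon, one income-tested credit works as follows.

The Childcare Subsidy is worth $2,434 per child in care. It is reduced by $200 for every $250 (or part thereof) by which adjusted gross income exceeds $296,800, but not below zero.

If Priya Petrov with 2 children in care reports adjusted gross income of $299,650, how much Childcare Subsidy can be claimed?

Childcare Subsidy: base = 2 × $2,434 = $4,868. income exceeds $296,800 by $2,850, which is 12 full-or-partial $250 increments; reduction = 12 × $200 = $2,400, leaving $2,468.

$2,468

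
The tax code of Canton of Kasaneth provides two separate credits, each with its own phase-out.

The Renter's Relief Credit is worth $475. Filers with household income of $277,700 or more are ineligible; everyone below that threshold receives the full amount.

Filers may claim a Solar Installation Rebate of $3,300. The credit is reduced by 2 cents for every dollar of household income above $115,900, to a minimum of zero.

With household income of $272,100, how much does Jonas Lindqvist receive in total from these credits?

$651

Renter's Relief Credit: $272,100 is below the $277,700 cutoff, so the full $475 applies.
Solar Installation Rebate: 2% of the $156,200 excess over $115,900 is $3,124; credit = $3,300 − $3,124 = $176.
Total: $475 + $176 = $651.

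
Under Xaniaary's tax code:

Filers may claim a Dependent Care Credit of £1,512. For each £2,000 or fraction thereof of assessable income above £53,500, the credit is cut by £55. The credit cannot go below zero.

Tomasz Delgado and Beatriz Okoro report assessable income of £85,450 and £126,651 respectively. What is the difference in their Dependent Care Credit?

Tomasz (£85,450): Dependent Care Credit: income exceeds £53,500 by £31,950, which is 16 full-or-partial £2,000 increments; reduction = 16 × £55 = £880, leaving £632.
Beatriz (£126,651): Dependent Care Credit: income exceeds £53,500 by £73,151 → 37 increments × £55 = £2,035 ≥ base, so the credit is £0.
Difference: |£632 − £0| = £632.

£632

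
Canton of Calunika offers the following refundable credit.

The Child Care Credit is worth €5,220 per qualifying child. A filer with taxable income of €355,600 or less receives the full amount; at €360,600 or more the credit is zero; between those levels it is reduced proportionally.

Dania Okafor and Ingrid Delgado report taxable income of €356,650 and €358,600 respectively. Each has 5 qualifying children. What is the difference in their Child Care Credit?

Dania (€356,650): Child Care Credit: base = 5 × €5,220 = €26,100. €356,650 is €1,050 into a €5,000 phase-out range, leaving 3,950/5,000 of the credit: €26,100 × 3,950/5,000 = €20,619.
Ingrid (€358,600): Child Care Credit: base = 5 × €5,220 = €26,100. €358,600 is €3,000 into a €5,000 phase-out range, leaving 2,000/5,000 of the credit: €26,100 × 2,000/5,000 = €10,440.
Difference: |€20,619 − €10,440| = €10,179.

€10,179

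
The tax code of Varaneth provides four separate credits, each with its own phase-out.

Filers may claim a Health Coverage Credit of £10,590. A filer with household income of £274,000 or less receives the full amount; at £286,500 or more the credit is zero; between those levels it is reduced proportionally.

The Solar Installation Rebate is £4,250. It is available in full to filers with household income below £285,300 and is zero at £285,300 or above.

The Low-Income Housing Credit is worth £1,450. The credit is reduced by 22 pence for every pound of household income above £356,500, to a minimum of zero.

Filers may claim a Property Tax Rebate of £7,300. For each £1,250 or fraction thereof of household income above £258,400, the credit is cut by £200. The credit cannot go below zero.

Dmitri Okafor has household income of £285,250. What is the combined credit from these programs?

£9,659

Health Coverage Credit: £285,250 is £11,250 into a £12,500 phase-out range, leaving 1,250/12,500 of the credit: £10,590 × 1,250/12,500 = £1,059.
Solar Installation Rebate: £285,250 is below the £285,300 cutoff, so the full £4,250 applies.
Low-Income Housing Credit: £285,250 is at or below the £356,500 threshold, so the full £1,450 applies.
Property Tax Rebate: income exceeds £258,400 by £26,850, which is 22 full-or-partial £1,250 increments; reduction = 22 × £200 = £4,400, leaving £2,900.
Total: £1,059 + £4,250 + £1,450 + £2,900 = £9,659.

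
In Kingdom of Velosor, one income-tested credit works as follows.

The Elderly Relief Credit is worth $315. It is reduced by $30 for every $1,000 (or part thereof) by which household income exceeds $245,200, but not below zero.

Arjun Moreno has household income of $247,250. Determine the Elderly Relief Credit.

Elderly Relief Credit: income exceeds $245,200 by $2,050, which is 3 full-or-partial $1,000 increments; reduction = 3 × $30 = $90, leaving $225.

$225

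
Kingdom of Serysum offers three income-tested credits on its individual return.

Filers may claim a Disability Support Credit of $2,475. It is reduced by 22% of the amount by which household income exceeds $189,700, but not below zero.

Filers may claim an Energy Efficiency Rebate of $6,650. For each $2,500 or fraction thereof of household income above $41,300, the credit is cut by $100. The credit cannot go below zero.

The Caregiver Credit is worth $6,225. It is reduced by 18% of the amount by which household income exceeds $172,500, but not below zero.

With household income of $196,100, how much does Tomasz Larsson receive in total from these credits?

Disability Support Credit: 22% of the $6,400 excess over $189,700 is $1,408; credit = $2,475 − $1,408 = $1,067.
Energy Efficiency Rebate: income exceeds $41,300 by $154,800, which is 62 full-or-partial $2,500 increments; reduction = 62 × $100 = $6,200, leaving $450.
Caregiver Credit: 18% of the $23,600 excess over $172,500 is $4,248; credit = $6,225 − $4,248 = $1,977.
Total: $1,067 + $450 + $1,977 = $3,494.

$3,494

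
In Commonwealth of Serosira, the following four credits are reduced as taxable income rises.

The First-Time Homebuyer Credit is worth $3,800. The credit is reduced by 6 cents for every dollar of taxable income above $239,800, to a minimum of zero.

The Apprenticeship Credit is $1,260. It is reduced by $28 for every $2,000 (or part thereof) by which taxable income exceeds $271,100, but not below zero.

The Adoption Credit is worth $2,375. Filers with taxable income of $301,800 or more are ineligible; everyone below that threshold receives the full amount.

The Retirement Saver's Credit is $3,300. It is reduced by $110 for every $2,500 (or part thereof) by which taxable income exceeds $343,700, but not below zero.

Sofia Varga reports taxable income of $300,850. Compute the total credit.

$6,652

First-Time Homebuyer Credit: 6% of the $61,050 excess over $239,800 is $3,663; credit = $3,800 − $3,663 = $137.
Apprenticeship Credit: income exceeds $271,100 by $29,750, which is 15 full-or-partial $2,000 increments; reduction = 15 × $28 = $420, leaving $840.
Adoption Credit: $300,850 is below the $301,800 cutoff, so the full $2,375 applies.
Retirement Saver's Credit: $300,850 is at or below the $343,700 threshold, so the full $3,300 applies.
Total: $137 + $840 + $2,375 + $3,300 = $6,652.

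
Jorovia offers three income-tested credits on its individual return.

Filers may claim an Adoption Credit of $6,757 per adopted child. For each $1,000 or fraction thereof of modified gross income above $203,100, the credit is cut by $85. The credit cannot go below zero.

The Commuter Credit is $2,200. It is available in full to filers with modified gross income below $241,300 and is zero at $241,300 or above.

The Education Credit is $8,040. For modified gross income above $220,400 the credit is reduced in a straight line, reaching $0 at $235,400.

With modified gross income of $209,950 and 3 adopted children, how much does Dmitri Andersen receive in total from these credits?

$29,916

Adoption Credit: base = 3 × $6,757 = $20,271. income exceeds $203,100 by $6,850, which is 7 full-or-partial $1,000 increments; reduction = 7 × $85 = $595, leaving $19,676.
Commuter Credit: $209,950 is below the $241,300 cutoff, so the full $2,200 applies.
Education Credit: $209,950 is at or below the $220,400 threshold, so the full $8,040 applies.
Total: $19,676 + $2,200 + $8,040 = $29,916.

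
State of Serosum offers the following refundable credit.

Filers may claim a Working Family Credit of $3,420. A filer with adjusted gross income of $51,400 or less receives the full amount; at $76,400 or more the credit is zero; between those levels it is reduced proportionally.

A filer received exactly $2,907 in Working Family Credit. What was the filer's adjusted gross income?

$55,150

$2,907 is 2,907/3,420 of the full $3,420, so 513/3,420 of the $25,000 range has been used: income = $51,400 + $25,000 × 513/3,420 = $55,150.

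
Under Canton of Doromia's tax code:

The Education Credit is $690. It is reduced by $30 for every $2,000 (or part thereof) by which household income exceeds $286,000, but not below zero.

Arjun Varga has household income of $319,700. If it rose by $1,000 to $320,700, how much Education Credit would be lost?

At $319,700 — income exceeds $286,000 by $33,700, which is 17 full-or-partial $2,000 increments; reduction = 17 × $30 = $510, leaving $180.
At $320,700 — income exceeds $286,000 by $34,700, which is 18 full-or-partial $2,000 increments; reduction = 18 × $30 = $540, leaving $150.
Lost: $180 − $150 = $30.

$30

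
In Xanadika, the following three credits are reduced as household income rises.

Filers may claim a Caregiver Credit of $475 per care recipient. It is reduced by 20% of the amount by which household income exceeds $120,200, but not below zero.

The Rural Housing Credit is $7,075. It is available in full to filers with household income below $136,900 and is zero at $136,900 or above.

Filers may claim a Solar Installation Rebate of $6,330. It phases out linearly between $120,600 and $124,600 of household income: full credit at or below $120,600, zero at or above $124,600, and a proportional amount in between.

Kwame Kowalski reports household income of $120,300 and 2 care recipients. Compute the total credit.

$14,335

Caregiver Credit: base = 2 × $475 = $950. 20% of the $100 excess over $120,200 is $20; credit = $950 − $20 = $930.
Rural Housing Credit: $120,300 is below the $136,900 cutoff, so the full $7,075 applies.
Solar Installation Rebate: $120,300 is at or below the $120,600 threshold, so the full $6,330 applies.
Total: $930 + $7,075 + $6,330 = $14,335.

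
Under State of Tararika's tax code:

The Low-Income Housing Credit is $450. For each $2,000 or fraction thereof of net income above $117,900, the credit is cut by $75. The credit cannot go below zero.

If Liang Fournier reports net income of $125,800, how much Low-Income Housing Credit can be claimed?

Low-Income Housing Credit: income exceeds $117,900 by $7,900, which is 4 full-or-partial $2,000 increments; reduction = 4 × $75 = $300, leaving $150.

$150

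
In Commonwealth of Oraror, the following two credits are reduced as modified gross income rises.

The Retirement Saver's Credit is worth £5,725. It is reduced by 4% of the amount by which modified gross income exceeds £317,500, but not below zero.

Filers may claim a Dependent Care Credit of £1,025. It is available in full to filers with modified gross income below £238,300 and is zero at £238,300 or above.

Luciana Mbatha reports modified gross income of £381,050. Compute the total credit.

Retirement Saver's Credit: 4% of the £63,550 excess over £317,500 is £2,542; credit = £5,725 − £2,542 = £3,183.
Dependent Care Credit: £381,050 meets or exceeds the £238,300 cutoff, so the credit is £0.
Total: £3,183 + £0 = £3,183.

£3,183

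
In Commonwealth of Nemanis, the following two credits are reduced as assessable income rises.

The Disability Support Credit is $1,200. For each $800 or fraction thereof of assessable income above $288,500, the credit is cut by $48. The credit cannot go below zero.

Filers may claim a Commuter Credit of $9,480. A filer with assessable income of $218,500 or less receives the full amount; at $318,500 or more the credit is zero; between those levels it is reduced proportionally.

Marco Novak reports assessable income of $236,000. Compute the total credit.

$9,021

Disability Support Credit: $236,000 is at or below the $288,500 threshold, so the full $1,200 applies.
Commuter Credit: $236,000 is $17,500 into a $100,000 phase-out range, leaving 82,500/100,000 of the credit: $9,480 × 82,500/100,000 = $7,821.
Total: $1,200 + $7,821 = $9,021.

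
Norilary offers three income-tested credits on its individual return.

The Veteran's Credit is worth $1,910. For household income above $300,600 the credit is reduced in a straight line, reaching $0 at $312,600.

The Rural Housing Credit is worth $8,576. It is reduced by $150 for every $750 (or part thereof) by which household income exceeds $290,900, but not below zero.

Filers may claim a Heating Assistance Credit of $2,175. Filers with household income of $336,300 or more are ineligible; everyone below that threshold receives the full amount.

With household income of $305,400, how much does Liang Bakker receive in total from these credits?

Veteran's Credit: $305,400 is $4,800 into a $12,000 phase-out range, leaving 7,200/12,000 of the credit: $1,910 × 7,200/12,000 = $1,146.
Rural Housing Credit: income exceeds $290,900 by $14,500, which is 20 full-or-partial $750 increments; reduction = 20 × $150 = $3,000, leaving $5,576.
Heating Assistance Credit: $305,400 is below the $336,300 cutoff, so the full $2,175 applies.
Total: $1,146 + $5,576 + $2,175 = $8,897.

$8,897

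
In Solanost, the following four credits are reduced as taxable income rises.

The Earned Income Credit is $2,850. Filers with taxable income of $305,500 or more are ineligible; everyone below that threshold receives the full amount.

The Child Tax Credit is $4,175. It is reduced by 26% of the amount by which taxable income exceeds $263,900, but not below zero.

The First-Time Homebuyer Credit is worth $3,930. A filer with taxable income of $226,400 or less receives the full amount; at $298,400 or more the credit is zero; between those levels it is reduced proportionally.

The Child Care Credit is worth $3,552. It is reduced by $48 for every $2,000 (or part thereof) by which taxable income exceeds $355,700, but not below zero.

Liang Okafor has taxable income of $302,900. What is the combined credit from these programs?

$6,402

Earned Income Credit: $302,900 is below the $305,500 cutoff, so the full $2,850 applies.
Child Tax Credit: 26% of the $39,000 excess over $263,900 is $10,140 ≥ base, so the credit is $0.
First-Time Homebuyer Credit: $302,900 is at or above $298,400, so the credit is $0.
Child Care Credit: $302,900 is at or below the $355,700 threshold, so the full $3,552 applies.
Total: $2,850 + $0 + $0 + $3,552 = $6,402.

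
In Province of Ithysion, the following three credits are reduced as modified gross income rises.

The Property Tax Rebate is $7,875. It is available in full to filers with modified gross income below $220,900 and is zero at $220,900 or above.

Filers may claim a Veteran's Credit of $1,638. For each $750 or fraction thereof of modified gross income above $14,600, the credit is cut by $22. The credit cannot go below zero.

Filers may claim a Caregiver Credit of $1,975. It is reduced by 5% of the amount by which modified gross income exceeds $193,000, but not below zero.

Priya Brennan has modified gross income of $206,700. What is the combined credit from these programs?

Property Tax Rebate: $206,700 is below the $220,900 cutoff, so the full $7,875 applies.
Veteran's Credit: income exceeds $14,600 by $192,100 → 257 increments × $22 = $5,654 ≥ base, so the credit is $0.
Caregiver Credit: 5% of the $13,700 excess over $193,000 is $685; credit = $1,975 − $685 = $1,290.
Total: $7,875 + $0 + $1,290 = $9,165.

$9,165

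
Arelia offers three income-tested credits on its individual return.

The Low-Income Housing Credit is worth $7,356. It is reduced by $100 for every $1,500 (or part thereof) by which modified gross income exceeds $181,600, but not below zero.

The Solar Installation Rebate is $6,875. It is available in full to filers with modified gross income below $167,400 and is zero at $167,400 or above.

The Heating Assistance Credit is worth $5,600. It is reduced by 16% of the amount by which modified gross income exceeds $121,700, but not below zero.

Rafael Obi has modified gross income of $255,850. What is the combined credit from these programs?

$2,356

Low-Income Housing Credit: income exceeds $181,600 by $74,250, which is 50 full-or-partial $1,500 increments; reduction = 50 × $100 = $5,000, leaving $2,356.
Solar Installation Rebate: $255,850 meets or exceeds the $167,400 cutoff, so the credit is $0.
Heating Assistance Credit: 16% of the $134,150 excess over $121,700 is $21,464 ≥ base, so the credit is $0.
Total: $2,356 + $0 + $0 = $2,356.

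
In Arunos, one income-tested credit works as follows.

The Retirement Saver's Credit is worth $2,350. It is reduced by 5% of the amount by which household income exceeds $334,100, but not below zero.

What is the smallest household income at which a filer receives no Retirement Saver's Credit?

$381,100

The credit falls by 5% of each dollar above $334,100, so it reaches zero when the excess is $2,350 / 5% = $47,000: income = $334,100 + $47,000 = $381,100.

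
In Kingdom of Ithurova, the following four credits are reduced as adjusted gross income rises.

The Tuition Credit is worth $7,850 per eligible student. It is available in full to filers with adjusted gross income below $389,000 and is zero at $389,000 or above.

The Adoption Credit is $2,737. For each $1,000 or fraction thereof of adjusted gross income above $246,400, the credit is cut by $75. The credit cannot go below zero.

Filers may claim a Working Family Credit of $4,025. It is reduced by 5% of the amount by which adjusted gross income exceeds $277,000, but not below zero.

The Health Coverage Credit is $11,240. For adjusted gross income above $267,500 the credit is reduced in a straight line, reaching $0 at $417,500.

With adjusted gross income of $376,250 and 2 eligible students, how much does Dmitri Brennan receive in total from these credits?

$18,791

Tuition Credit: base = 2 × $7,850 = $15,700. $376,250 is below the $389,000 cutoff, so the full $15,700 applies.
Adoption Credit: income exceeds $246,400 by $129,850 → 130 increments × $75 = $9,750 ≥ base, so the credit is $0.
Working Family Credit: 5% of the $99,250 excess over $277,000 is $4,962.50 ≥ base, so the credit is $0.
Health Coverage Credit: $376,250 is $108,750 into a $150,000 phase-out range, leaving 41,250/150,000 of the credit: $11,240 × 41,250/150,000 = $3,091.
Total: $15,700 + $0 + $0 + $3,091 = $18,791.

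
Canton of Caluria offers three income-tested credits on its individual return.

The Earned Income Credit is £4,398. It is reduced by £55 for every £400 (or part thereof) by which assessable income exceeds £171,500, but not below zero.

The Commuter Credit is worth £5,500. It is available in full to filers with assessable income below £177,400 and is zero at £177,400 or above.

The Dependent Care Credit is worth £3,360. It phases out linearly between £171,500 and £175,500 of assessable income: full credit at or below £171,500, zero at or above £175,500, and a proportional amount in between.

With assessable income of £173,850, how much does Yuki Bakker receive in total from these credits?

£10,954

Earned Income Credit: income exceeds £171,500 by £2,350, which is 6 full-or-partial £400 increments; reduction = 6 × £55 = £330, leaving £4,068.
Commuter Credit: £173,850 is below the £177,400 cutoff, so the full £5,500 applies.
Dependent Care Credit: £173,850 is £2,350 into a £4,000 phase-out range, leaving 1,650/4,000 of the credit: £3,360 × 1,650/4,000 = £1,386.
Total: £4,068 + £5,500 + £1,386 = £10,954.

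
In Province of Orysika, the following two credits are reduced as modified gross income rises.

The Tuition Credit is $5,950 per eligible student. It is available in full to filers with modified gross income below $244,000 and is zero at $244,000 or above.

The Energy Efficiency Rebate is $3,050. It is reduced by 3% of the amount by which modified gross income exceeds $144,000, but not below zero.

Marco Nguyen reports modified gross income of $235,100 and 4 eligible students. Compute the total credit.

Tuition Credit: base = 4 × $5,950 = $23,800. $235,100 is below the $244,000 cutoff, so the full $23,800 applies.
Energy Efficiency Rebate: 3% of the $91,100 excess over $144,000 is $2,733; credit = $3,050 − $2,733 = $317.
Total: $23,800 + $317 = $24,117.

$24,117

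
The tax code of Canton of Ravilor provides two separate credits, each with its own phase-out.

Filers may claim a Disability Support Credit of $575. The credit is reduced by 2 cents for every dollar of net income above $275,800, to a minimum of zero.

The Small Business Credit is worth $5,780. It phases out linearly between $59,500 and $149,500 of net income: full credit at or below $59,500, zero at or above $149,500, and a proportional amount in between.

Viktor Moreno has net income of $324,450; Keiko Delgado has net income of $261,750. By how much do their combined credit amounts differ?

Viktor ($324,450): Disability Support Credit: 2% of the $48,650 excess over $275,800 is $973 ≥ base, so the credit is $0. Small Business Credit: $324,450 is at or above $149,500, so the credit is $0. total $0 + $0 = $0
Keiko ($261,750): Disability Support Credit: $261,750 is at or below the $275,800 threshold, so the full $575 applies. Small Business Credit: $261,750 is at or above $149,500, so the credit is $0. total $575 + $0 = $575
Difference: |$0 − $575| = $575.

$575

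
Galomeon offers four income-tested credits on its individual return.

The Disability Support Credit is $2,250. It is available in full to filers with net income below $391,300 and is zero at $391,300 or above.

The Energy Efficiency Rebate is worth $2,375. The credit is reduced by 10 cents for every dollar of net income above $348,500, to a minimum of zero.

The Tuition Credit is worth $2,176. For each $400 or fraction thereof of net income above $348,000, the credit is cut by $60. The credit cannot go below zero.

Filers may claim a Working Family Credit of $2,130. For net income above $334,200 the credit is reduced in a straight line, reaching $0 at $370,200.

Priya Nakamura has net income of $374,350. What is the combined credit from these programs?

Disability Support Credit: $374,350 is below the $391,300 cutoff, so the full $2,250 applies.
Energy Efficiency Rebate: 10% of the $25,850 excess over $348,500 is $2,585 ≥ base, so the credit is $0.
Tuition Credit: income exceeds $348,000 by $26,350 → 66 increments × $60 = $3,960 ≥ base, so the credit is $0.
Working Family Credit: $374,350 is at or above $370,200, so the credit is $0.
Total: $2,250 + $0 + $0 + $0 = $2,250.

$2,250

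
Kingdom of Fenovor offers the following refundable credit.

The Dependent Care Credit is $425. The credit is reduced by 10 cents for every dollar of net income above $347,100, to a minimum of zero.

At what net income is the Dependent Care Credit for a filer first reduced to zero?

$351,350

The credit falls by 10% of each dollar above $347,100, so it reaches zero when the excess is $425 / 10% = $4,250: income = $347,100 + $4,250 = $351,350.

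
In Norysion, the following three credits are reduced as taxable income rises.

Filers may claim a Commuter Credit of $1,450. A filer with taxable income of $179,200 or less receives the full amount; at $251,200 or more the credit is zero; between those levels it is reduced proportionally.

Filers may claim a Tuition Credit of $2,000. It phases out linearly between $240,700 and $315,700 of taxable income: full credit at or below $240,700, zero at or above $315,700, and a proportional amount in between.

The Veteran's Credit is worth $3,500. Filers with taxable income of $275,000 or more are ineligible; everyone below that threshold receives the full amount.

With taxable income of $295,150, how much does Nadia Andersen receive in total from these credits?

$548

Commuter Credit: $295,150 is at or above $251,200, so the credit is $0.
Tuition Credit: $295,150 is $54,450 into a $75,000 phase-out range, leaving 20,550/75,000 of the credit: $2,000 × 20,550/75,000 = $548.
Veteran's Credit: $295,150 meets or exceeds the $275,000 cutoff, so the credit is $0.
Total: $0 + $548 + $0 = $548.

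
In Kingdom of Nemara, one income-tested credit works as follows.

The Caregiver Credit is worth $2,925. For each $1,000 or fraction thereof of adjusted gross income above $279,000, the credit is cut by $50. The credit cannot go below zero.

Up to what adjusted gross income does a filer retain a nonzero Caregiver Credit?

After 58 increments the reduction is 58 × $50 = $2,900, leaving $25; one more increment wipes it out. Increment 58 ends at excess 58 × $1,000 = $58,000, so the highest qualifying income is $279,000 + $58,000 = $337,000.

$337,000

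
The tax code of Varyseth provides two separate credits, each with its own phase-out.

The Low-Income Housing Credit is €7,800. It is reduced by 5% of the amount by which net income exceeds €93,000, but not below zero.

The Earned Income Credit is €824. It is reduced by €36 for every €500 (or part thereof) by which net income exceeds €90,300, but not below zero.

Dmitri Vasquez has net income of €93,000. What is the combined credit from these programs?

Low-Income Housing Credit: €93,000 is at or below the €93,000 threshold, so the full €7,800 applies.
Earned Income Credit: income exceeds €90,300 by €2,700, which is 6 full-or-partial €500 increments; reduction = 6 × €36 = €216, leaving €608.
Total: €7,800 + €608 = €8,408.

€8,408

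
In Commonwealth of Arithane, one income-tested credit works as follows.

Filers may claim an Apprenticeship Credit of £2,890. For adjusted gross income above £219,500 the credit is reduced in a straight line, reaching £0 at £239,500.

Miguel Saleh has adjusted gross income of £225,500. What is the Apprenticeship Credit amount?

Apprenticeship Credit: £225,500 is £6,000 into a £20,000 phase-out range, leaving 14,000/20,000 of the credit: £2,890 × 14,000/20,000 = £2,023.

£2,023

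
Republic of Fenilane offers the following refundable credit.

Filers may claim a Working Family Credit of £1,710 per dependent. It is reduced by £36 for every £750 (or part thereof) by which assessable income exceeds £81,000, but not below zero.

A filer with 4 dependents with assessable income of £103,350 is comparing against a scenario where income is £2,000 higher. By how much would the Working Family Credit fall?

At £103,350 — base = 4 × £1,710 = £6,840. income exceeds £81,000 by £22,350, which is 30 full-or-partial £750 increments; reduction = 30 × £36 = £1,080, leaving £5,760.
At £105,350 — base = 4 × £1,710 = £6,840. income exceeds £81,000 by £24,350, which is 33 full-or-partial £750 increments; reduction = 33 × £36 = £1,188, leaving £5,652.
Lost: £5,760 − £5,652 = £108.

£108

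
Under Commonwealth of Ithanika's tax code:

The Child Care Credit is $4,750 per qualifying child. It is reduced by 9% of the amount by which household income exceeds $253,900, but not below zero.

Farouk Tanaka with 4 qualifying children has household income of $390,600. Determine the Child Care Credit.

$6,697

Child Care Credit: base = 4 × $4,750 = $19,000. 9% of the $136,700 excess over $253,900 is $12,303; credit = $19,000 − $12,303 = $6,697.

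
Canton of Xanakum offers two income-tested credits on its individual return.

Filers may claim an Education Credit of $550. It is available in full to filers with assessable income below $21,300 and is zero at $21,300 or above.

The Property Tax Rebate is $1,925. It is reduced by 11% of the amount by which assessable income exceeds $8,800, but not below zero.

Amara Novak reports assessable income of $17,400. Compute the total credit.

$1,529

Education Credit: $17,400 is below the $21,300 cutoff, so the full $550 applies.
Property Tax Rebate: 11% of the $8,600 excess over $8,800 is $946; credit = $1,925 − $946 = $979.
Total: $550 + $979 = $1,529.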